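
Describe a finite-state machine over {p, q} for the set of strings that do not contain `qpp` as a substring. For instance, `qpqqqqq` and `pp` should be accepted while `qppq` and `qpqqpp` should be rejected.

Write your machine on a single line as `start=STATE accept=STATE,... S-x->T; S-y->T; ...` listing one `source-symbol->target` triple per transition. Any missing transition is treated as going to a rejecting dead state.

Track partial matches of the forbidden pattern `qpp`. State s3 is a dead state reached once `qpp` has occurred; every other state accepts. s0 means no part of `qpp` is currently matched.
With 4 states:
        p   q  
>* s0   s0  s1 
 * s1   s2  s1 
 * s2   s3  s1 
   s3   s3  s3 
(> = start, * = accepting)

start=s0; accept=s0,s1,s2; s0-p->s0; s0-q->s1; s1-p->s2; s1-q->s1; s2-p->s3; s2-q->s1; s3-p->s3; s3-q->s3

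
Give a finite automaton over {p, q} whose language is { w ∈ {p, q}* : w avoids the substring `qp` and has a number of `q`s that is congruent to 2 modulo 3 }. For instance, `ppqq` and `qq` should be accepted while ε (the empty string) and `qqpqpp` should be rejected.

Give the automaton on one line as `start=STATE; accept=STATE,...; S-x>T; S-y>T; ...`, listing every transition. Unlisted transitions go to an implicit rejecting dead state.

start=A; accept=D; A-p>A; A-q>B; B-p>C; B-q>D; C-p>C; C-q>C; D-p>C; D-q>E; E-p>C; E-q>B

Handle the two conditions separately and then intersect. One (3 states) tracks partial matches of the forbidden pattern `qp`; the other (3 states) tracks the count of `q`s modulo 3. Each combined state is a pair, one component from each; accept when both components accept. Equivalent product states are then merged.
With 5 states:
       p  q 
>  A   A  B 
   B   C  D 
   C   C  C 
 * D   C  E 
   E   C  B 
(> = start, * = accepting)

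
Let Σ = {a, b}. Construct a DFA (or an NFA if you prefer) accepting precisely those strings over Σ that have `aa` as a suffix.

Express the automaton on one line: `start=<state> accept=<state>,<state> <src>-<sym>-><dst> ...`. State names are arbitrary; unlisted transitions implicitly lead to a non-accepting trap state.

start=s0 accept=s2 s0-a->s1 s0-b->s0 s1-a->s2 s1-b->s0 s2-a->s2 s2-b->s0

Let each state record the length of the longest suffix of the input read so far that is also a prefix of `aa`. s1 means the last symbol is `a`; s2 means the last 2 symbols are `aa`. Accept only at s2, where the string currently ends in `aa`.
A 3-state machine:
        a   b  
>  s0   s1  s0 
   s1   s2  s0 
 * s2   s2  s0 
(> = start, * = accepting)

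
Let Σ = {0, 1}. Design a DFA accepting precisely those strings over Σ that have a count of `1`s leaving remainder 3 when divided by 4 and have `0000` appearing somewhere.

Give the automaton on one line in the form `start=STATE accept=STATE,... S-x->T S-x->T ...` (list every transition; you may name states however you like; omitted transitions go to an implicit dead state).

start=q0 accept=q19 q0-0->q1 q0-1->q2 q1-0->q3 q1-1->q2 q2-0->q4 q2-1->q5 q3-0->q6 q3-1->q2 q4-0->q7 q4-1->q5 q5-0->q8 q5-1->q9 q6-0->q10 q6-1->q2 q7-0->q11 q7-1->q5 q8-0->q12 q8-1->q9 q9-0->q13 q9-1->q0 q10-0->q10 q10-1->q14 q11-0->q14 q11-1->q5 q12-0->q15 q12-1->q9 q13-0->q16 q13-1->q0 q14-0->q14 q14-1->q17 q15-0->q17 q15-1->q9 q16-0->q18 q16-1->q0 q17-0->q17 q17-1->q19 q18-0->q19 q18-1->q0 q19-0->q19 q19-1->q10

Handle the two conditions separately and then intersect. One (4 states) tracks the count of `1`s modulo 4; the other (5 states) tracks whether and how much of `0000` has been seen. Each combined state is a pair, one component from each; accept when both components accept.
20 states suffice.
          0    1  
>  q0     q1   q2 
   q1     q3   q2 
   q2     q4   q5 
   q3     q6   q2 
   q4     q7   q5 
   q5     q8   q9 
   q6    q10   q2 
   q7    q11   q5 
   q8    q12   q9 
   q9    q13   q0 
   q10   q10  q14 
   q11   q14   q5 
   q12   q15   q9 
   q13   q16   q0 
   q14   q14  q17 
   q15   q17   q9 
   q16   q18   q0 
   q17   q17  q19 
   q18   q19   q0 
 * q19   q19  q10 
(> = start, * = accepting)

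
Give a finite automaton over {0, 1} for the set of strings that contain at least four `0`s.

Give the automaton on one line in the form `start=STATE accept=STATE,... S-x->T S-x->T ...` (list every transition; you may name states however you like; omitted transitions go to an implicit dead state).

start=s0 accept=s4,s5 s0-0->s1 s0-1->s0 s1-0->s2 s1-1->s1 s2-0->s3 s2-1->s2 s3-0->s4 s3-1->s3 s4-0->s5 s4-1->s4 s5-0->s5 s5-1->s5

Count `0`s, saturating at 5: states s0 through s4 mean 0 through 4 `0`s seen; s5 means more than 4. Each `0` increments (capped at s5); other symbols loop. Accept from {s4, s5}.
A 6-state machine:
        0   1  
>  s0   s1  s0 
   s1   s2  s1 
   s2   s3  s2 
   s3   s4  s3 
 * s4   s5  s4 
 * s5   s5  s5 
(> = start, * = accepting)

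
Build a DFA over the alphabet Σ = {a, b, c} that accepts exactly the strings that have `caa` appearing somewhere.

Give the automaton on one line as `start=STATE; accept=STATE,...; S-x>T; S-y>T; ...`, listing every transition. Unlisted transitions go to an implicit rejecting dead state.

start=S0; accept=S3; S0-a>S0; S0-b>S0; S0-c>S1; S1-a>S2; S1-b>S0; S1-c>S1; S2-a>S3; S2-b>S0; S2-c>S1; S3-a>S3; S3-b>S3; S3-c>S3

States S0..S2 record the length of the longest prefix of `caa` that matches the current input suffix. Reaching S3 means `caa` has been seen, and we stay there forever. Accept from S3.
4 states suffice.
        a   b   c  
>  S0   S0  S0  S1 
   S1   S2  S0  S1 
   S2   S3  S0  S1 
 * S3   S3  S3  S3 
(> = start, * = accepting)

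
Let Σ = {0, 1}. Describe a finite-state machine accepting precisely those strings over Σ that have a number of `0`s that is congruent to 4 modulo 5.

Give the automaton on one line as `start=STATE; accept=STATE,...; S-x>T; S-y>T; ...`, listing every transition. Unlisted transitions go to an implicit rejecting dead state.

start=q0; accept=q4; q0-0>q1; q0-1>q0; q1-0>q2; q1-1>q1; q2-0>q3; q2-1>q2; q3-0>q4; q3-1>q3; q4-0>q0; q4-1>q4

Keep the running count of `0`s modulo 5: each `0` advances along the cycle q0 → q1 → q2 → q3 → q4 → q0 while other symbols loop. Accept at q4.
With 5 states:
        0   1  
>  q0   q1  q0 
   q1   q2  q1 
   q2   q3  q2 
   q3   q4  q3 
 * q4   q0  q4 
(> = start, * = accepting)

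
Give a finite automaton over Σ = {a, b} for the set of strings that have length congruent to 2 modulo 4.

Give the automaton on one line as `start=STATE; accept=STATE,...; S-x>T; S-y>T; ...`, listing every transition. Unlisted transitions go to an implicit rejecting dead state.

start=s0; accept=s2; s0-a>s1; s0-b>s1; s1-a>s2; s1-b>s2; s2-a>s3; s2-b>s3; s3-a>s0; s3-b>s0

Only the length mod 4 matters, so use a 4-cycle: from any state, every input symbol moves to the next state, wrapping s3 back to s0. Mark s2 accepting.
With 4 states:
        a   b  
>  s0   s1  s1 
   s1   s2  s2 
 * s2   s3  s3 
   s3   s0  s0 
(> = start, * = accepting)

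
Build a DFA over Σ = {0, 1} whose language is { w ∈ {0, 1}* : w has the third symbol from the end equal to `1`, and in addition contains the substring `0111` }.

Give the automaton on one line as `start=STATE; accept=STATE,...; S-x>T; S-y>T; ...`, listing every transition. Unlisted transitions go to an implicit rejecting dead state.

Run two small machines in parallel and take their product. One (15 states) tracks the last 3 symbols read; the other (5 states) tracks whether and how much of `0111` has been seen. Each combined state is a pair, one component from each; accept when both components accept. After merging equivalent states the machine shrinks.
          0    1  
>  q0     q1   q0 
   q1     q1   q2 
   q2     q1   q3 
   q3     q1   q4 
 * q4     q5   q4 
 * q5     q6   q7 
 * q6     q8   q9 
 * q7    q10  q11 
   q8     q8   q9 
   q9    q10  q11 
   q10    q6   q7 
   q11    q5   q4 
(> = start, * = accepting)

start=q0; accept=q4,q5,q6,q7; q0-0>q1; q0-1>q0; q1-0>q1; q1-1>q2; q2-0>q1; q2-1>q3; q3-0>q1; q3-1>q4; q4-0>q5; q4-1>q4; q5-0>q6; q5-1>q7; q6-0>q8; q6-1>q9; q7-0>q10; q7-1>q11; q8-0>q8; q8-1>q9; q9-0>q10; q9-1>q11; q10-0>q6; q10-1>q7; q11-0>q5; q11-1>q4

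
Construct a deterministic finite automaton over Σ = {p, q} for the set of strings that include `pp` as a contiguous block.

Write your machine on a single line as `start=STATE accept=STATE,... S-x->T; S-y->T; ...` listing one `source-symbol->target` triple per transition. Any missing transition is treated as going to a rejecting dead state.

start=S0; accept=S2; S0-p->S1; S0-q->S0; S1-p->S2; S1-q->S0; S2-p->S2; S2-q->S2

States S0..S1 record the length of the longest prefix of `pp` that matches the current input suffix. Reaching S2 means `pp` has been seen, and we stay there forever. Accept from S2.
A 3-state machine:
        p   q  
>  S0   S1  S0 
   S1   S2  S0 
 * S2   S2  S2 
(> = start, * = accepting)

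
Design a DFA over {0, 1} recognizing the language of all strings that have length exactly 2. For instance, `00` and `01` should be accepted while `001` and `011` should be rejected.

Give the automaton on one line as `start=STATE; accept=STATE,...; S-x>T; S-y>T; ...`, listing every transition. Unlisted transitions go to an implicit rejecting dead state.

start=S0; accept=S2; S0-0>S1; S0-1>S1; S1-0>S2; S1-1>S2; S2-0>S3; S2-1>S3; S3-0>S3; S3-1>S3

We only need to distinguish lengths 0, 1, …, 2, and '>2'. Chain S0 → S1 → S2 → S3 on every symbol, with S3 looping. Accepting states: {S2}.
        0   1  
>  S0   S1  S1 
   S1   S2  S2 
 * S2   S3  S3 
   S3   S3  S3 
(> = start, * = accepting)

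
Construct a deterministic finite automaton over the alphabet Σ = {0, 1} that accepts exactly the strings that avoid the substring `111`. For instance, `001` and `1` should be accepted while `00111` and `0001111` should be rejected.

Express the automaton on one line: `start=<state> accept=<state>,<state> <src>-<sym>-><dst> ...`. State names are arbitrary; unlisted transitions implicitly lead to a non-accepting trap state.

Track partial matches of the forbidden pattern `111`. State s3 is a dead state reached once `111` has occurred; every other state accepts. s0 means no part of `111` is currently matched.
With 4 states:
        0   1  
>* s0   s0  s1 
 * s1   s0  s2 
 * s2   s0  s3 
   s3   s3  s3 
(> = start, * = accepting)

start=s0 accept=s0,s1,s2 s0-0->s0 s0-1->s1 s1-0->s0 s1-1->s2 s2-0->s0 s2-1->s3 s3-0->s3 s3-1->s3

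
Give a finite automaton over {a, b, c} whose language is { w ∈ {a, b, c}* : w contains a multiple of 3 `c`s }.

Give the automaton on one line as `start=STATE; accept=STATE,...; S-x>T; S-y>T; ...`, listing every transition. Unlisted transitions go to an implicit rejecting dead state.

Keep the running count of `c`s modulo 3: each `c` advances along the cycle s0 → s1 → s2 → s0 while other symbols loop. Accept at s0.
With 3 states:
        a   b   c  
>* s0   s0  s0  s1 
   s1   s1  s1  s2 
   s2   s2  s2  s0 
(> = start, * = accepting)

start=s0; accept=s0; s0-a>s0; s0-b>s0; s0-c>s1; s1-a>s1; s1-b>s1; s1-c>s2; s2-a>s2; s2-b>s2; s2-c>s0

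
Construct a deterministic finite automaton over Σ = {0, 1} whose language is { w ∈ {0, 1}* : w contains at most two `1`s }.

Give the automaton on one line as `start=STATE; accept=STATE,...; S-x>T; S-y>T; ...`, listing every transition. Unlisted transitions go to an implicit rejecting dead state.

Count `1`s, saturating at 3: states q0 through q2 mean 0 through 2 `1`s seen; q3 means more than 2. Each `1` increments (capped at q3); other symbols loop. Accept from {q0, q1, q2}.
A 4-state machine:
        0   1  
>* q0   q0  q1 
 * q1   q1  q2 
 * q2   q2  q3 
   q3   q3  q3 
(> = start, * = accepting)

start=q0; accept=q0,q1,q2; q0-0>q0; q0-1>q1; q1-0>q1; q1-1>q2; q2-0>q2; q2-1>q3; q3-0>q3; q3-1>q3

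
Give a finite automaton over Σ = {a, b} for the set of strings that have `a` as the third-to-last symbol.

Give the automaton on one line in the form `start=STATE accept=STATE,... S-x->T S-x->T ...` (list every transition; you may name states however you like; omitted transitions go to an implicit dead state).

start=s0 accept=s7,s8,s9,s10 s0-a->s1 s0-b->s2 s1-a->s3 s1-b->s4 s2-a->s5 s2-b->s6 s3-a->s7 s3-b->s8 s4-a->s9 s4-b->s10 s5-a->s11 s5-b->s12 s6-a->s13 s6-b->s14 s7-a->s7 s7-b->s8 s8-a->s9 s8-b->s10 s9-a->s11 s9-b->s12 s10-a->s13 s10-b->s14 s11-a->s7 s11-b->s8 s12-a->s9 s12-b->s10 s13-a->s11 s13-b->s12 s14-a->s13 s14-b->s14

A DFA must remember the last 3 symbols (since which symbol is third-to-last isn't known until the input ends). Use one state per possible window of the last ≤3 symbols; accept from those whose window starts with `a`.
15 states suffice.
          a    b  
>  s0     s1   s2 
   s1     s3   s4 
   s2     s5   s6 
   s3     s7   s8 
   s4     s9  s10 
   s5    s11  s12 
   s6    s13  s14 
 * s7     s7   s8 
 * s8     s9  s10 
 * s9    s11  s12 
 * s10   s13  s14 
   s11    s7   s8 
   s12    s9  s10 
   s13   s11  s12 
   s14   s13  s14 
(> = start, * = accepting)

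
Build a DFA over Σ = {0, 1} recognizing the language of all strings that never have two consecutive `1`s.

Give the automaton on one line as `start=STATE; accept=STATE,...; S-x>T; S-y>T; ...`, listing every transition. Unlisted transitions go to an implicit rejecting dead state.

start=q0; accept=q0,q1; q0-0>q0; q0-1>q1; q1-0>q0; q1-1>q2; q2-0>q2; q2-1>q2

Track partial matches of the forbidden pattern `11`. State q2 is a dead state reached once `11` has occurred; every other state accepts. q0 means no part of `11` is currently matched.
A 3-state machine:
        0   1  
>* q0   q0  q1 
 * q1   q0  q2 
   q2   q2  q2 
(> = start, * = accepting)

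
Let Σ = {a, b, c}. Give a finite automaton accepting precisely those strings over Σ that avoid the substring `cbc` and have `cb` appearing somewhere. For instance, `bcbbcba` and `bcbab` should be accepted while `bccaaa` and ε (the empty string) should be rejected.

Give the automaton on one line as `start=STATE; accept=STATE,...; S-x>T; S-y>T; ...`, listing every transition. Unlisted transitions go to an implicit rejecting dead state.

start=q0; accept=q2,q3,q5; q0-a>q0; q0-b>q0; q0-c>q1; q1-a>q0; q1-b>q2; q1-c>q1; q2-a>q3; q2-b>q3; q2-c>q4; q3-a>q3; q3-b>q3; q3-c>q5; q4-a>q4; q4-b>q4; q4-c>q4; q5-a>q3; q5-b>q2; q5-c>q5

Build one automaton per condition and run them in lockstep. One (4 states) tracks partial matches of the forbidden pattern `cbc`; the other (3 states) tracks whether and how much of `cb` has been seen. Each combined state is a pair, one component from each; accept when both components accept.
6 states suffice.
        a   b   c  
>  q0   q0  q0  q1 
   q1   q0  q2  q1 
 * q2   q3  q3  q4 
 * q3   q3  q3  q5 
   q4   q4  q4  q4 
 * q5   q3  q2  q5 
(> = start, * = accepting)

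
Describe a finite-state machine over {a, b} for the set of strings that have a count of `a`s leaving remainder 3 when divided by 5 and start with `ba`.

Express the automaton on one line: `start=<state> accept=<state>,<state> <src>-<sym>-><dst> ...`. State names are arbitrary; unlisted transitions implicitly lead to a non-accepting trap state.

start=q0 accept=q5 q0-a->q1 q0-b->q2 q1-a->q1 q1-b->q1 q2-a->q3 q2-b->q1 q3-a->q4 q3-b->q3 q4-a->q5 q4-b->q4 q5-a->q6 q5-b->q5 q6-a->q7 q6-b->q6 q7-a->q3 q7-b->q7

Handle the two conditions separately and then intersect. One (5 states) tracks the count of `a`s modulo 5; the other (4 states) tracks whether the input so far still matches the prefix `ba`. Each combined state is a pair, one component from each; accept when both components accept. After merging equivalent states the machine shrinks.
8 states suffice.
        a   b  
>  q0   q1  q2 
   q1   q1  q1 
   q2   q3  q1 
   q3   q4  q3 
   q4   q5  q4 
 * q5   q6  q5 
   q6   q7  q6 
   q7   q3  q7 
(> = start, * = accepting)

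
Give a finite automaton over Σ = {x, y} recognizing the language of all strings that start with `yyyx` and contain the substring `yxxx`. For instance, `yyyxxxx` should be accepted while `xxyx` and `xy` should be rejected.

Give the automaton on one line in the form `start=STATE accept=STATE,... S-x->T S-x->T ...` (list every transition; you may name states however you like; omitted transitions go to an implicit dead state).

Run two small machines in parallel and take their product. One (6 states) tracks whether the input so far still matches the prefix `yyyx`; the other (5 states) tracks whether and how much of `yxxx` has been seen. Each combined state is a pair, one component from each; accept when both components accept. Minimizing collapses redundant product states.
A 9-state machine:
       x  y 
>  A   B  C 
   B   B  B 
   C   B  D 
   D   B  E 
   E   F  B 
   F   G  H 
   G   I  H 
   H   F  H 
 * I   I  I 
(> = start, * = accepting)

start=A accept=I A-x->B A-y->C B-x->B B-y->B C-x->B C-y->D D-x->B D-y->E E-x->F E-y->B F-x->G F-y->H G-x->I G-y->H H-x->F H-y->H I-x->I I-y->I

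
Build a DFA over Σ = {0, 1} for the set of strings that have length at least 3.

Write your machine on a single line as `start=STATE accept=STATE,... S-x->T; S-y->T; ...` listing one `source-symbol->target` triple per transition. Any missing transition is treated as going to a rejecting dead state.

We only need to distinguish lengths 0, 1, …, 3, and '>3'. Chain q0 → q1 → q2 → q3 → q4 on every symbol, with q4 looping. Accepting states: {q3, q4}.
With 5 states:
        0   1  
>  q0   q1  q1 
   q1   q2  q2 
   q2   q3  q3 
 * q3   q4  q4 
 * q4   q4  q4 
(> = start, * = accepting)

start=q0; accept=q3,q4; q0-0->q1; q0-1->q1; q1-0->q2; q1-1->q2; q2-0->q3; q2-1->q3; q3-0->q4; q3-1->q4; q4-0->q4; q4-1->q4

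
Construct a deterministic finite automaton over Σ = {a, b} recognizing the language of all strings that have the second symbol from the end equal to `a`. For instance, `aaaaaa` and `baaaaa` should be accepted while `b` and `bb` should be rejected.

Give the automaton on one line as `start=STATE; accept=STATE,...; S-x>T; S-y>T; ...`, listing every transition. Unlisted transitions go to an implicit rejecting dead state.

start=S0; accept=S3,S4; S0-a>S1; S0-b>S2; S1-a>S3; S1-b>S4; S2-a>S5; S2-b>S6; S3-a>S3; S3-b>S4; S4-a>S5; S4-b>S6; S5-a>S3; S5-b>S4; S6-a>S5; S6-b>S6

A DFA must remember the last 2 symbols (since which symbol is second-to-last isn't known until the input ends). Use one state per possible window of the last ≤2 symbols; accept from those whose window starts with `a`.
        a   b  
>  S0   S1  S2 
   S1   S3  S4 
   S2   S5  S6 
 * S3   S3  S4 
 * S4   S5  S6 
   S5   S3  S4 
   S6   S5  S6 
(> = start, * = accepting)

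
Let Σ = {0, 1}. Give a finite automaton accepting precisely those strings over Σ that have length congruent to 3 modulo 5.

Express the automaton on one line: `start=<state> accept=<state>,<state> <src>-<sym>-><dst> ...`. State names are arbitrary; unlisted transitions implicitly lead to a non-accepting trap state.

Only the length mod 5 matters, so use a 5-cycle: from any state, every input symbol moves to the next state, wrapping q4 back to q0. Mark q3 accepting.
A 5-state machine:
        0   1  
>  q0   q1  q1 
   q1   q2  q2 
   q2   q3  q3 
 * q3   q4  q4 
   q4   q0  q0 
(> = start, * = accepting)

start=q0 accept=q3 q0-0->q1 q0-1->q1 q1-0->q2 q1-1->q2 q2-0->q3 q2-1->q3 q3-0->q4 q3-1->q4 q4-0->q0 q4-1->q0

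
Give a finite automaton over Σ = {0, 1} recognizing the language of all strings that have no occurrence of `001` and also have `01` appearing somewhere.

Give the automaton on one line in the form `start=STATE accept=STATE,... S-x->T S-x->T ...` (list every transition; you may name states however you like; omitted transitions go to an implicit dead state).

start=q0 accept=q3,q4,q5 q0-0->q1 q0-1->q0 q1-0->q2 q1-1->q3 q2-0->q2 q2-1->q2 q3-0->q4 q3-1->q3 q4-0->q5 q4-1->q3 q5-0->q5 q5-1->q2

Run two small machines in parallel and take their product. One (4 states) tracks partial matches of the forbidden pattern `001`; the other (3 states) tracks whether and how much of `01` has been seen. Each combined state is a pair, one component from each; accept when both components accept. Minimizing collapses redundant product states.
6 states suffice.
        0   1  
>  q0   q1  q0 
   q1   q2  q3 
   q2   q2  q2 
 * q3   q4  q3 
 * q4   q5  q3 
 * q5   q5  q2 
(> = start, * = accepting)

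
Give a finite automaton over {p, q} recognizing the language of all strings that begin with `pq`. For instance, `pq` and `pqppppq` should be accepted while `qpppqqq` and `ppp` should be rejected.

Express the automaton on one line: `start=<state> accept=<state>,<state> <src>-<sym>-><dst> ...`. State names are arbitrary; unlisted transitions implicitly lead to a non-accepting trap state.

Check the first 2 symbols one by one: S0 through S1 record how many have matched `pq` so far; any wrong symbol goes to the dead state S3. After all 2 match we enter the accepting sink S2.
        p   q  
>  S0   S1  S3 
   S1   S3  S2 
 * S2   S2  S2 
   S3   S3  S3 
(> = start, * = accepting)

start=S0 accept=S2 S0-p->S1 S0-q->S3 S1-p->S3 S1-q->S2 S2-p->S2 S2-q->S2 S3-p->S3 S3-q->S3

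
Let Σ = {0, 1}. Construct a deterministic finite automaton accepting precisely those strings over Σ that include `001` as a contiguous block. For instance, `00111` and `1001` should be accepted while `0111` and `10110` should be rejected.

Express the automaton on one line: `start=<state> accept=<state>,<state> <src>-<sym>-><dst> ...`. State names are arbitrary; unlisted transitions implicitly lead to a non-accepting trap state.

States q0..q2 record the length of the longest prefix of `001` that matches the current input suffix. Reaching q3 means `001` has been seen, and we stay there forever. Accept from q3.
        0   1  
>  q0   q1  q0 
   q1   q2  q0 
   q2   q2  q3 
 * q3   q3  q3 
(> = start, * = accepting)

start=q0 accept=q3 q0-0->q1 q0-1->q0 q1-0->q2 q1-1->q0 q2-0->q2 q2-1->q3 q3-0->q3 q3-1->q3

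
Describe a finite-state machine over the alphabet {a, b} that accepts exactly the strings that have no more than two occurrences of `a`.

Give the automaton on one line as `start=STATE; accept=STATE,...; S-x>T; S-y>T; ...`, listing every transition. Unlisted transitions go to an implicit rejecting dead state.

start=q0; accept=q0,q1,q2; q0-a>q1; q0-b>q0; q1-a>q2; q1-b>q1; q2-a>q3; q2-b>q2; q3-a>q3; q3-b>q3

Only the number of `a`s matters, and only up to 3. Make a chain q0 → q1 → q2 → q3 advanced by each `a` (with q3 absorbing); every other symbol self-loops. The accepting set is {q0, q1, q2}.
A 4-state machine:
        a   b  
>* q0   q1  q0 
 * q1   q2  q1 
 * q2   q3  q2 
   q3   q3  q3 
(> = start, * = accepting)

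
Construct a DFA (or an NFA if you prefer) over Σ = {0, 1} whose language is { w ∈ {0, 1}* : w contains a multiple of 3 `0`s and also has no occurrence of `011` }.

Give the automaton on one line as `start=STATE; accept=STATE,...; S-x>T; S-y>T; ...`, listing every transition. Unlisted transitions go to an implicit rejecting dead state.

start=s0; accept=s0,s4,s7; s0-0>s1; s0-1>s0; s1-0>s2; s1-1>s3; s2-0>s4; s2-1>s5; s3-0>s2; s3-1>s6; s4-0>s1; s4-1>s7; s5-0>s4; s5-1>s6; s6-0>s6; s6-1>s6; s7-0>s1; s7-1>s6

Handle the two conditions separately and then intersect. One (3 states) tracks the count of `0`s modulo 3; the other (4 states) tracks partial matches of the forbidden pattern `011`. Each combined state is a pair, one component from each; accept when both components accept. Minimizing collapses redundant product states.
        0   1  
>* s0   s1  s0 
   s1   s2  s3 
   s2   s4  s5 
   s3   s2  s6 
 * s4   s1  s7 
   s5   s4  s6 
   s6   s6  s6 
 * s7   s1  s6 
(> = start, * = accepting)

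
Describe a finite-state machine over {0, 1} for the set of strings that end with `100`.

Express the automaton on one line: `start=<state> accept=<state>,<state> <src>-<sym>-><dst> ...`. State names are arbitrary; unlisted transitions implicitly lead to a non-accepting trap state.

Remember how much of `100` the current input suffix matches. State q0 means no match yet; q1 means the last symbol is `1`; q2 means the last 2 symbols are `10`; q3 means the last 3 symbols are `100`. Only q3 accepts. On a mismatch, fall back to the longest proper suffix that is still a prefix of `100`.
        0   1  
>  q0   q0  q1 
   q1   q2  q1 
   q2   q3  q1 
 * q3   q0  q1 
(> = start, * = accepting)

start=q0 accept=q3 q0-0->q0 q0-1->q1 q1-0->q2 q1-1->q1 q2-0->q3 q2-1->q1 q3-0->q0 q3-1->q1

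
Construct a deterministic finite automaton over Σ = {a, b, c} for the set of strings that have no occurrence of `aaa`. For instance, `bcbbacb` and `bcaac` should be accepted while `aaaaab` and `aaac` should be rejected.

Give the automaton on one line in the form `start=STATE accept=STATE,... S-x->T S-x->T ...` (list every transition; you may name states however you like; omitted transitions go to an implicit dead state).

Track partial matches of the forbidden pattern `aaa`. State S3 is a dead state reached once `aaa` has occurred; every other state accepts. S0 means no part of `aaa` is currently matched.
With 4 states:
        a   b   c  
>* S0   S1  S0  S0 
 * S1   S2  S0  S0 
 * S2   S3  S0  S0 
   S3   S3  S3  S3 
(> = start, * = accepting)

start=S0 accept=S0,S1,S2 S0-a->S1 S0-b->S0 S0-c->S0 S1-a->S2 S1-b->S0 S1-c->S0 S2-a->S3 S2-b->S0 S2-c->S0 S3-a->S3 S3-b->S3 S3-c->S3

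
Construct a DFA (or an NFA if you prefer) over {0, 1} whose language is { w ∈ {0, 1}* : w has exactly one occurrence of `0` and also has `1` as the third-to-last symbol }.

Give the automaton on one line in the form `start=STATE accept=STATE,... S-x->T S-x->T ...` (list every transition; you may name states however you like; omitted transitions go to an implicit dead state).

start=q0 accept=q8,q9,q10 q0-0->q1 q0-1->q2 q1-0->q3 q1-1->q4 q2-0->q5 q2-1->q6 q3-0->q3 q3-1->q3 q4-0->q3 q4-1->q7 q5-0->q3 q5-1->q8 q6-0->q9 q6-1->q6 q7-0->q3 q7-1->q10 q8-0->q3 q8-1->q7 q9-0->q3 q9-1->q8 q10-0->q3 q10-1->q10

Build one automaton per condition and run them in lockstep. One (3 states) tracks the count of `0`s, saturating at 2; the other (15 states) tracks the last 3 symbols read. Each combined state is a pair, one component from each; accept when both components accept. Minimizing collapses redundant product states.
With 11 states:
          0    1  
>  q0     q1   q2 
   q1     q3   q4 
   q2     q5   q6 
   q3     q3   q3 
   q4     q3   q7 
   q5     q3   q8 
   q6     q9   q6 
   q7     q3  q10 
 * q8     q3   q7 
 * q9     q3   q8 
 * q10    q3  q10 
(> = start, * = accepting)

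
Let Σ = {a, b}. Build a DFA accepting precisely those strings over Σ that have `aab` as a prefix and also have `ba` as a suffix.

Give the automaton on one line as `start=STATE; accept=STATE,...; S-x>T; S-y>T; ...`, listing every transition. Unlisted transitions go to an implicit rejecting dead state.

Build one automaton per condition and run them in lockstep. One (5 states) tracks whether the input so far still matches the prefix `aab`; the other (3 states) tracks how much of the suffix `ba` has currently been matched. Each combined state is a pair, one component from each; accept when both components accept. Minimizing collapses redundant product states.
A 7-state machine:
        a   b  
>  s0   s1  s2 
   s1   s3  s2 
   s2   s2  s2 
   s3   s2  s4 
   s4   s5  s4 
 * s5   s6  s4 
   s6   s6  s4 
(> = start, * = accepting)

start=s0; accept=s5; s0-a>s1; s0-b>s2; s1-a>s3; s1-b>s2; s2-a>s2; s2-b>s2; s3-a>s2; s3-b>s4; s4-a>s5; s4-b>s4; s5-a>s6; s5-b>s4; s6-a>s6; s6-b>s4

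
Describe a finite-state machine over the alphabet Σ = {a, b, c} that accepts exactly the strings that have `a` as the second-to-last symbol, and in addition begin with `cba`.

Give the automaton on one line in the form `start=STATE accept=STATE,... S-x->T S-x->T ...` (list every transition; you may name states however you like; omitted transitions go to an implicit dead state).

start=q0 accept=q5,q6 q0-a->q1 q0-b->q1 q0-c->q2 q1-a->q1 q1-b->q1 q1-c->q1 q2-a->q1 q2-b->q3 q2-c->q1 q3-a->q4 q3-b->q1 q3-c->q1 q4-a->q5 q4-b->q6 q4-c->q6 q5-a->q5 q5-b->q6 q5-c->q6 q6-a->q4 q6-b->q7 q6-c->q7 q7-a->q4 q7-b->q7 q7-c->q7

Build one automaton per condition and run them in lockstep. One (13 states) tracks the last 2 symbols read; the other (5 states) tracks whether the input so far still matches the prefix `cba`. Each combined state is a pair, one component from each; accept when both components accept. Minimizing collapses redundant product states.
An 8-state machine:
        a   b   c  
>  q0   q1  q1  q2 
   q1   q1  q1  q1 
   q2   q1  q3  q1 
   q3   q4  q1  q1 
   q4   q5  q6  q6 
 * q5   q5  q6  q6 
 * q6   q4  q7  q7 
   q7   q4  q7  q7 
(> = start, * = accepting)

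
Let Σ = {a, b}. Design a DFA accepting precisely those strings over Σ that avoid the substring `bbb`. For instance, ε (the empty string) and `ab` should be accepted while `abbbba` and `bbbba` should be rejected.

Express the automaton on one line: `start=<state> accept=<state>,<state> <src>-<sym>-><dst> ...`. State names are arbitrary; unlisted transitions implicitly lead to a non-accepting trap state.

Track partial matches of the forbidden pattern `bbb`. State q3 is a dead state reached once `bbb` has occurred; every other state accepts. q0 means no part of `bbb` is currently matched.
4 states suffice.
        a   b  
>* q0   q0  q1 
 * q1   q0  q2 
 * q2   q0  q3 
   q3   q3  q3 
(> = start, * = accepting)

start=q0 accept=q0,q1,q2 q0-a->q0 q0-b->q1 q1-a->q0 q1-b->q2 q2-a->q0 q2-b->q3 q3-a->q3 q3-b->q3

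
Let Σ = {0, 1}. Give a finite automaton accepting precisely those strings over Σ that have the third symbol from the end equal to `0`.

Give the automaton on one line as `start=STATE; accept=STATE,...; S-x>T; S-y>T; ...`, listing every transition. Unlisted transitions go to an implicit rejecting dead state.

Because acceptance depends on a position counted from the end, the machine has to buffer the most recent 3 symbols. Make each state the string of the last up-to-3 symbols read; on input `x` shift the window left and append `x`. Accept when the buffered window has length 3 and begins with `0`.
15 states suffice.
          0    1  
>  q0     q1   q2 
   q1     q3   q4 
   q2     q5   q6 
   q3     q7   q8 
   q4     q9  q10 
   q5    q11  q12 
   q6    q13  q14 
 * q7     q7   q8 
 * q8     q9  q10 
 * q9    q11  q12 
 * q10   q13  q14 
   q11    q7   q8 
   q12    q9  q10 
   q13   q11  q12 
   q14   q13  q14 
(> = start, * = accepting)

start=q0; accept=q7,q8,q9,q10; q0-0>q1; q0-1>q2; q1-0>q3; q1-1>q4; q2-0>q5; q2-1>q6; q3-0>q7; q3-1>q8; q4-0>q9; q4-1>q10; q5-0>q11; q5-1>q12; q6-0>q13; q6-1>q14; q7-0>q7; q7-1>q8; q8-0>q9; q8-1>q10; q9-0>q11; q9-1>q12; q10-0>q13; q10-1>q14; q11-0>q7; q11-1>q8; q12-0>q9; q12-1>q10; q13-0>q11; q13-1>q12; q14-0>q13; q14-1>q14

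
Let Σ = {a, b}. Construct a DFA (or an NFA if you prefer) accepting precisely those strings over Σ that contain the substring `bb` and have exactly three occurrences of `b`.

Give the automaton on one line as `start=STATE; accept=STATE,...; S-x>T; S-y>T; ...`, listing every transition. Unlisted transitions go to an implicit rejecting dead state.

Handle the two conditions separately and then intersect. One (3 states) tracks whether and how much of `bb` has been seen; the other (5 states) tracks the count of `b`s, saturating at 4. Each combined state is a pair, one component from each; accept when both components accept.
A 12-state machine:
          a    b  
>  S0     S0   S1 
   S1     S2   S3 
   S2     S2   S4 
   S3     S3   S5 
   S4     S6   S5 
 * S5     S5   S7 
   S6     S6   S8 
   S7     S7   S7 
   S8     S9   S7 
   S9     S9  S10 
   S10   S11   S7 
   S11   S11  S10 
(> = start, * = accepting)

start=S0; accept=S5; S0-a>S0; S0-b>S1; S1-a>S2; S1-b>S3; S2-a>S2; S2-b>S4; S3-a>S3; S3-b>S5; S4-a>S6; S4-b>S5; S5-a>S5; S5-b>S7; S6-a>S6; S6-b>S8; S7-a>S7; S7-b>S7; S8-a>S9; S8-b>S7; S9-a>S9; S9-b>S10; S10-a>S11; S10-b>S7; S11-a>S11; S11-b>S10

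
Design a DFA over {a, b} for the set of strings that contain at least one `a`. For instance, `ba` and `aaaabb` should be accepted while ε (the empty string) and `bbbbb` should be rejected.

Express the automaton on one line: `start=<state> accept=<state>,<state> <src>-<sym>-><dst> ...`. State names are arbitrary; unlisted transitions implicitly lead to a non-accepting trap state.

start=q0 accept=q1,q2 q0-a->q1 q0-b->q0 q1-a->q2 q1-b->q1 q2-a->q2 q2-b->q2

Count `a`s, saturating at 2: state q0 means no `a` yet, q1 means one `a` seen, q2 means more than one. Each `a` increments (capped at q2); other symbols loop. Accept from {q1, q2}.
3 states suffice.
        a   b  
>  q0   q1  q0 
 * q1   q2  q1 
 * q2   q2  q2 
(> = start, * = accepting)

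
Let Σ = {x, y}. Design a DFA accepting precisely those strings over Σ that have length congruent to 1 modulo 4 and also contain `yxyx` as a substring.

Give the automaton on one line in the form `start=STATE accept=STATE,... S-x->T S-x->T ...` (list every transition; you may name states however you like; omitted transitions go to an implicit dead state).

start=q0 accept=q16 q0-x->q1 q0-y->q2 q1-x->q3 q1-y->q4 q2-x->q5 q2-y->q4 q3-x->q6 q3-y->q7 q4-x->q8 q4-y->q7 q5-x->q6 q5-y->q9 q6-x->q0 q6-y->q10 q7-x->q11 q7-y->q10 q8-x->q0 q8-y->q12 q9-x->q13 q9-y->q10 q10-x->q14 q10-y->q2 q11-x->q1 q11-y->q15 q12-x->q16 q12-y->q2 q13-x->q16 q13-y->q16 q14-x->q3 q14-y->q17 q15-x->q18 q15-y->q4 q16-x->q18 q16-y->q18 q17-x->q19 q17-y->q7 q18-x->q19 q18-y->q19 q19-x->q13 q19-y->q13

Handle the two conditions separately and then intersect. One (4 states) tracks the input length modulo 4; the other (5 states) tracks whether and how much of `yxyx` has been seen. Each combined state is a pair, one component from each; accept when both components accept.
With 20 states:
          x    y  
>  q0     q1   q2 
   q1     q3   q4 
   q2     q5   q4 
   q3     q6   q7 
   q4     q8   q7 
   q5     q6   q9 
   q6     q0  q10 
   q7    q11  q10 
   q8     q0  q12 
   q9    q13  q10 
   q10   q14   q2 
   q11    q1  q15 
   q12   q16   q2 
   q13   q16  q16 
   q14    q3  q17 
   q15   q18   q4 
 * q16   q18  q18 
   q17   q19   q7 
   q18   q19  q19 
   q19   q13  q13 
(> = start, * = accepting)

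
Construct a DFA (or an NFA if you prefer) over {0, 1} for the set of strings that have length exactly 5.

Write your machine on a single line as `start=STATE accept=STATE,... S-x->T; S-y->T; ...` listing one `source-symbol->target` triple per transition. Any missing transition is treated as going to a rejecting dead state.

Count input length up to 6: every symbol moves from q0 toward q6, which means 'more than 5' and absorbs. Accept from {q5}.
7 states suffice.
        0   1  
>  q0   q1  q1 
   q1   q2  q2 
   q2   q3  q3 
   q3   q4  q4 
   q4   q5  q5 
 * q5   q6  q6 
   q6   q6  q6 
(> = start, * = accepting)

start=q0; accept=q5; q0-0->q1; q0-1->q1; q1-0->q2; q1-1->q2; q2-0->q3; q2-1->q3; q3-0->q4; q3-1->q4; q4-0->q5; q4-1->q5; q5-0->q6; q5-1->q6; q6-0->q6; q6-1->q6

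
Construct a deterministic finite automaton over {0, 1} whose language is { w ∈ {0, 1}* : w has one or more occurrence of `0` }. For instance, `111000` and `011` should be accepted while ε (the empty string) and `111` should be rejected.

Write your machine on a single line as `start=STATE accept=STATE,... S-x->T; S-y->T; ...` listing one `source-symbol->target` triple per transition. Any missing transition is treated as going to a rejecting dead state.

Only the number of `0`s matters, and only up to 2. Make a chain q0 → q1 → q2 advanced by each `0` (with q2 absorbing); every other symbol self-loops. The accepting set is {q1, q2}.
A 3-state machine:
        0   1  
>  q0   q1  q0 
 * q1   q2  q1 
 * q2   q2  q2 
(> = start, * = accepting)

start=q0; accept=q1,q2; q0-0->q1; q0-1->q0; q1-0->q2; q1-1->q1; q2-0->q2; q2-1->q2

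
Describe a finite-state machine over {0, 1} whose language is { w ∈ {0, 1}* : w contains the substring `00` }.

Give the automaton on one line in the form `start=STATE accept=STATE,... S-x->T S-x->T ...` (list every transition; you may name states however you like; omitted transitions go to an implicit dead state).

start=s0 accept=s2 s0-0->s1 s0-1->s0 s1-0->s2 s1-1->s0 s2-0->s2 s2-1->s2

Track how much of `00` has been matched so far: state s0 is no progress, s2 is the absorbing accept state reached once `00` has occurred. Intermediate states record partial matches; on a mismatch, fall back to the longest reusable overlap.
With 3 states:
        0   1  
>  s0   s1  s0 
   s1   s2  s0 
 * s2   s2  s2 
(> = start, * = accepting)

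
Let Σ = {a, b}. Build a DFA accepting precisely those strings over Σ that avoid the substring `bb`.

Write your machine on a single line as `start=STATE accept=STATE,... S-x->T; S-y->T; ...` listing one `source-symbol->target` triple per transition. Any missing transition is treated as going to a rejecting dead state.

start=q0; accept=q0,q1; q0-a->q0; q0-b->q1; q1-a->q0; q1-b->q2; q2-a->q2; q2-b->q2

Track partial matches of the forbidden pattern `bb`. State q2 is a dead state reached once `bb` has occurred; every other state accepts. q0 means no part of `bb` is currently matched.
        a   b  
>* q0   q0  q1 
 * q1   q0  q2 
   q2   q2  q2 
(> = start, * = accepting)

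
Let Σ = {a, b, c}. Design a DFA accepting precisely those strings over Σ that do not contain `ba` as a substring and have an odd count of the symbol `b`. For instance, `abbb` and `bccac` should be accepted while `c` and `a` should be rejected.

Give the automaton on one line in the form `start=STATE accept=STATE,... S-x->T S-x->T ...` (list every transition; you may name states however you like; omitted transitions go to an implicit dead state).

Build one automaton per condition and run them in lockstep. The first has 3 states tracking partial matches of the forbidden pattern `ba`; the second has 2 states tracking the count of `b`s modulo 2. A product state is a pair (one from each), accepting exactly when both do. Minimizing collapses redundant product states.
A 5-state machine:
        a   b   c  
>  q0   q0  q1  q0 
 * q1   q2  q3  q4 
   q2   q2  q2  q2 
   q3   q2  q1  q0 
 * q4   q4  q3  q4 
(> = start, * = accepting)

start=q0 accept=q1,q4 q0-a->q0 q0-b->q1 q0-c->q0 q1-a->q2 q1-b->q3 q1-c->q4 q2-a->q2 q2-b->q2 q2-c->q2 q3-a->q2 q3-b->q1 q3-c->q0 q4-a->q4 q4-b->q3 q4-c->q4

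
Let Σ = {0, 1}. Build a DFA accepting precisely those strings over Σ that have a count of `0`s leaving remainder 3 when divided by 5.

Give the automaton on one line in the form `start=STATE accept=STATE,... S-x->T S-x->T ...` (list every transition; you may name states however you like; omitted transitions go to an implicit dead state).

Keep the running count of `0`s modulo 5: each `0` advances along the cycle S0 → S1 → S2 → S3 → S4 → S0 while other symbols loop. Accept at S3.
A 5-state machine:
        0   1  
>  S0   S1  S0 
   S1   S2  S1 
   S2   S3  S2 
 * S3   S4  S3 
   S4   S0  S4 
(> = start, * = accepting)

start=S0 accept=S3 S0-0->S1 S0-1->S0 S1-0->S2 S1-1->S1 S2-0->S3 S2-1->S2 S3-0->S4 S3-1->S3 S4-0->S0 S4-1->S4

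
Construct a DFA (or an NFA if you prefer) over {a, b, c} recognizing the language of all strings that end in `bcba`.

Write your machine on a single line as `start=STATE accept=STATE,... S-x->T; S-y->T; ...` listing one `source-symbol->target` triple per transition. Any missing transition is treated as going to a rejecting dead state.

Remember how much of `bcba` the current input suffix matches. State S0 means no match yet; S1 means the last symbol is `b`; S2 means the last 2 symbols are `bc`; S3 means the last 3 symbols are `bcb`; S4 means the last 4 symbols are `bcba`. Only S4 accepts. On a mismatch, fall back to the longest proper suffix that is still a prefix of `bcba`.
5 states suffice.
        a   b   c  
>  S0   S0  S1  S0 
   S1   S0  S1  S2 
   S2   S0  S3  S0 
   S3   S4  S1  S2 
 * S4   S0  S1  S0 
(> = start, * = accepting)

start=S0; accept=S4; S0-a->S0; S0-b->S1; S0-c->S0; S1-a->S0; S1-b->S1; S1-c->S2; S2-a->S0; S2-b->S3; S2-c->S0; S3-a->S4; S3-b->S1; S3-c->S2; S4-a->S0; S4-b->S1; S4-c->S0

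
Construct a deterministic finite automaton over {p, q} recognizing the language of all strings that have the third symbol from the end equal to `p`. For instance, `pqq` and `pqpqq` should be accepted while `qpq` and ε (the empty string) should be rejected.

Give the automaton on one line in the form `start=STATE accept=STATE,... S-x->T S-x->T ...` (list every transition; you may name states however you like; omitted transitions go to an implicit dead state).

A DFA must remember the last 3 symbols (since which symbol is third-to-last isn't known until the input ends). Use one state per possible window of the last ≤3 symbols; accept from those whose window starts with `p`.
15 states suffice.
          p    q  
>  S0     S1   S2 
   S1     S3   S4 
   S2     S5   S6 
   S3     S7   S8 
   S4     S9  S10 
   S5    S11  S12 
   S6    S13  S14 
 * S7     S7   S8 
 * S8     S9  S10 
 * S9    S11  S12 
 * S10   S13  S14 
   S11    S7   S8 
   S12    S9  S10 
   S13   S11  S12 
   S14   S13  S14 
(> = start, * = accepting)

start=S0 accept=S7,S8,S9,S10 S0-p->S1 S0-q->S2 S1-p->S3 S1-q->S4 S2-p->S5 S2-q->S6 S3-p->S7 S3-q->S8 S4-p->S9 S4-q->S10 S5-p->S11 S5-q->S12 S6-p->S13 S6-q->S14 S7-p->S7 S7-q->S8 S8-p->S9 S8-q->S10 S9-p->S11 S9-q->S12 S10-p->S13 S10-q->S14 S11-p->S7 S11-q->S8 S12-p->S9 S12-q->S10 S13-p->S11 S13-q->S12 S14-p->S13 S14-q->S14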